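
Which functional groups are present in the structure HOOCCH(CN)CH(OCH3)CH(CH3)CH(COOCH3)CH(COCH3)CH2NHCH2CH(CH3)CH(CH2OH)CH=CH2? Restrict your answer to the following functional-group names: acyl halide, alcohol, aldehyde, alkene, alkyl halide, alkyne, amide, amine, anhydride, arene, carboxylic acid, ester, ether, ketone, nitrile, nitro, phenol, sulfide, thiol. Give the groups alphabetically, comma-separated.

Taking each segment in turn:
  HOOC: –COOH: carbonyl C bonded to –OH and C → carboxylic acid (the –OH is not a separate alcohol).
  CH(CN): pendant –C≡N: nitrile.
  CH(OCH3): pendant –OCH3: C–O–C with sp³ C, no adjacent C=O → ether.
  CH(COOCH3): pendant –COOCH3: carbonyl C bonded to C and –OCH3 → ester.
  CH(COCH3): pendant –COCH3: carbonyl C bonded to two carbons → ketone.
  CH2NHCH2: C–N–C with sp³ carbons and no adjacent C=O → amine (secondary).
  CH(CH2OH): pendant –CH2OH on an sp³ backbone C → alcohol.
  CH=CH2: C=C double bond → alkene.

alcohol, alkene, amine, carboxylic acid, ester, ether, ketone, nitrile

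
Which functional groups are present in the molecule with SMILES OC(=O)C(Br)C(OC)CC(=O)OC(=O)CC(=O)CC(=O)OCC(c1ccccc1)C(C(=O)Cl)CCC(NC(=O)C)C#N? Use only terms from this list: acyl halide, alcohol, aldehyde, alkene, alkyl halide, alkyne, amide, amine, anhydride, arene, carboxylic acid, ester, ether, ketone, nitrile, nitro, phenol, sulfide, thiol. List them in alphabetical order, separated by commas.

acyl halide, alkyl halide, amide, anhydride, arene, carboxylic acid, ester, ether, ketone, nitrile

–COOH: carbonyl C bonded to –OH and C → carboxylic acid (the –OH is not a separate alcohol).
halogen on an sp³ carbon → alkyl halide.
pendant –OCH3: C–O–C with sp³ C, no adjacent C=O → ether.
two acyl groups sharing one oxygen, –C(=O)–O–C(=O)– → anhydride.
–C(=O)– with carbon on both sides → ketone.
–C(=O)–O–C with C on the carbonyl side → ester.
pendant –C6H5: benzene ring → arene.
pendant –C(=O)X: carbonyl C bonded to C and halogen → acyl halide.
pendant –NHC(=O)CH3: N bonded to a carbonyl → amide (not amine).
–C≡N: carbon triple-bonded to nitrogen → nitrile.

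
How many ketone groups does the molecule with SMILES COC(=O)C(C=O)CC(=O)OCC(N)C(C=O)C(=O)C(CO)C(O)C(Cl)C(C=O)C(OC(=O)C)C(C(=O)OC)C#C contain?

1

Reading the structure from left to right:
  CH3OOC: CH3O–C(=O)–: carbonyl C bonded to C and to –OCH3 → ester (not ketone + ether).
  CH(CHO): pendant –CHO: carbonyl C bonded to C and H → aldehyde.
  CH2COOCH2: –C(=O)–O–C with C on the carbonyl side → ester.
  CH(NH2): –NH2 on an sp³ carbon with no adjacent C=O → amine.
  CH(CHO): pendant –CHO: carbonyl C bonded to C and H → aldehyde.
  CO: –C(=O)– with carbon on both sides → ketone.
  CH(CH2OH): pendant –CH2OH on an sp³ backbone C → alcohol.
  CH(OH): –OH on an sp³ carbon → alcohol (secondary).
  CH(Cl): halogen on an sp³ carbon → alkyl halide.
  CH(CHO): pendant –CHO: carbonyl C bonded to C and H → aldehyde.
  CH(OCOCH3): pendant –OC(=O)CH3: an acyloxy group → ester.
  CH(COOCH3): pendant –COOCH3: carbonyl C bonded to C and –OCH3 → ester.
  C≡CH: C≡C triple bond → alkyne.
Ketone appears at: CO → 1.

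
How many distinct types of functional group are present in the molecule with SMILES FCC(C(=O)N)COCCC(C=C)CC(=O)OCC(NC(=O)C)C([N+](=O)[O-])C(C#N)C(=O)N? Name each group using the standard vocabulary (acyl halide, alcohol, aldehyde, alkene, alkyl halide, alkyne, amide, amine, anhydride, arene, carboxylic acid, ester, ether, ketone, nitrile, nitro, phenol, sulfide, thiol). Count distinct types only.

7

Working along the chain:
  FCH2: halogen on an sp³ carbon → alkyl halide.
  CH(CONH2): pendant –CONH2: carbonyl C bonded to C and N → amide.
  CH2OCH2: C–O–C with sp³ carbons on both sides and no adjacent C=O → ether.
  CH(CH=CH2): pendant –CH=CH2: C=C double bond → alkene.
  CH2COOCH2: –C(=O)–O–C with C on the carbonyl side → ester.
  CH(NHCOCH3): pendant –NHC(=O)CH3: N bonded to a carbonyl → amide (not amine).
  CH(NO2): –NO2 on an sp³ carbon → nitro (the N=O is not a carbonyl).
  CH(CN): pendant –C≡N: nitrile.
  CONH2: –C(=O)NH2: carbonyl C bonded to C and to N → amide (the N is not a separate amine).
Distinct types present: alkene, alkyl halide, amide, ester, ether, nitrile, nitro.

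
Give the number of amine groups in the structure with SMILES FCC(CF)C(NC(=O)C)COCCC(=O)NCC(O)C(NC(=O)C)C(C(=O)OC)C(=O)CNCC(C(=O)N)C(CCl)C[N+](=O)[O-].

1

Reading the structure from left to right:
  FCH2: halogen on an sp³ carbon → alkyl halide.
  CH(CH2F): pendant –CH2X: halogen on sp³ carbon → alkyl halide.
  CH(NHCOCH3): pendant –NHC(=O)CH3: N bonded to a carbonyl → amide (not amine).
  CH2OCH2: C–O–C with sp³ carbons on both sides and no adjacent C=O → ether.
  CH2CONHCH2: –C(=O)–N– linkage → amide (the N is not an amine).
  CH(OH): –OH on an sp³ carbon → alcohol (secondary).
  CH(NHCOCH3): pendant –NHC(=O)CH3: N bonded to a carbonyl → amide (not amine).
  CH(COOCH3): pendant –COOCH3: carbonyl C bonded to C and –OCH3 → ester.
  CO: –C(=O)– with carbon on both sides → ketone.
  CH2NHCH2: C–N–C with sp³ carbons and no adjacent C=O → amine (secondary).
  CH(CONH2): pendant –CONH2: carbonyl C bonded to C and N → amide.
  CH(CH2Cl): pendant –CH2X: halogen on sp³ carbon → alkyl halide.
  CH2NO2: –NO2 on carbon → nitro group.
Amine appears at: CH2NHCH2 → 1.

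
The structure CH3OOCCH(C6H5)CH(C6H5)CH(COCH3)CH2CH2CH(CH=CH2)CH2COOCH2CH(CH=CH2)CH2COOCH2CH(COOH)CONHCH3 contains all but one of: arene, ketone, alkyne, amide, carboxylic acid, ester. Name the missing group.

alkyne

ester: present (CH3OOC — CH3O–C(=O)–: carbonyl C bonded to C and to –OCH3 → ester (not ketone + ether)).
arene: present (CH(C6H5) — pendant –C6H5: benzene ring → arene).
ketone: present (CH(COCH3) — pendant –COCH3: carbonyl C bonded to two carbons → ketone).
carboxylic acid: present (CH(COOH) — pendant –COOH: carbonyl C bonded to C and –OH → carboxylic acid).
amide: present (CONHCH3 — –C(=O)NHCH3: carbonyl C bonded to C and to N → amide (the N is not an amine)).
alkyne: no segment matches this pattern.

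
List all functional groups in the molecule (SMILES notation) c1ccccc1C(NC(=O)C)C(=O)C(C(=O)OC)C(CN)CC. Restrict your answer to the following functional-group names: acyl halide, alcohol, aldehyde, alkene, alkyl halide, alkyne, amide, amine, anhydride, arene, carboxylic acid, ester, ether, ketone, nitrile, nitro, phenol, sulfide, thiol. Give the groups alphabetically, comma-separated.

amide, amine, arene, ester, ketone

Taking each segment in turn:
  C6H5: C6H5– phenyl ring → arene.
  CH(NHCOCH3): pendant –NHC(=O)CH3: N bonded to a carbonyl → amide (not amine).
  CO: –C(=O)– with carbon on both sides → ketone.
  CH(COOCH3): pendant –COOCH3: carbonyl C bonded to C and –OCH3 → ester.
  CH(CH2NH2): pendant –CH2NH2: N on sp³ C, no adjacent C=O → amine.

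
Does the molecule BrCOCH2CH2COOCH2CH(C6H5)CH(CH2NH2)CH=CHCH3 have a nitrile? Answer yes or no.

Working along the chain:
  BrCO: –C(=O)Br: carbonyl C bonded to C and to a halogen → acyl halide (not alkyl halide).
  CH2COOCH2: –C(=O)–O–C with C on the carbonyl side → ester.
  CH(C6H5): pendant –C6H5: benzene ring → arene.
  CH(CH2NH2): pendant –CH2NH2: N on sp³ C, no adjacent C=O → amine.
  CH=CH: C=C double bond → alkene.
The groups actually present are: acyl halide, alkene, amine, arene, ester.

no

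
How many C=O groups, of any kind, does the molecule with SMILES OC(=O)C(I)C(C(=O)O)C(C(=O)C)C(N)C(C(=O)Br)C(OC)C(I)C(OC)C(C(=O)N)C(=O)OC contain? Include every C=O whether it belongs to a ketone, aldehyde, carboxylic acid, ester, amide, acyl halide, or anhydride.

6

HOOC: carboxylic acid, 1 C=O (running total 1).
CH(COOH): carboxylic acid, 1 C=O (running total 2).
CH(COCH3): ketone, 1 C=O (running total 3).
CH(COBr): acyl halide, 1 C=O (running total 4).
CH(CONH2): amide, 1 C=O (running total 5).
COOCH3: ester, 1 C=O (running total 6).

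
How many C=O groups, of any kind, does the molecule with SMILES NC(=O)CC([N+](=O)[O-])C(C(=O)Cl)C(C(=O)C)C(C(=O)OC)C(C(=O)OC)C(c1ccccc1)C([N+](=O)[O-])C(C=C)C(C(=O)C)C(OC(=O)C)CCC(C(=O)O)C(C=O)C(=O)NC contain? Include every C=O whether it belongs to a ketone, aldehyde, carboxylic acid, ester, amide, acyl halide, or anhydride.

H2NCO: amide, 1 C=O (running total 1).
CH(COCl): acyl halide, 1 C=O (running total 2).
CH(COCH3): ketone, 1 C=O (running total 3).
CH(COOCH3): ester, 1 C=O (running total 4).
CH(COOCH3): ester, 1 C=O (running total 5).
CH(COCH3): ketone, 1 C=O (running total 6).
CH(OCOCH3): ester, 1 C=O (running total 7).
CH(COOH): carboxylic acid, 1 C=O (running total 8).
CH(CHO): aldehyde, 1 C=O (running total 9).
CONHCH3: amide, 1 C=O (running total 10).

10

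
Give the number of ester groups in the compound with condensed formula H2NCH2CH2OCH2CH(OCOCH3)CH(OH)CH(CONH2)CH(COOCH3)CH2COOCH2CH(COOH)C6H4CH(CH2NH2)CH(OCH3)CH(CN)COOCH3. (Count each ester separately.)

4

Taking each segment in turn:
  H2NCH2: –NH2 on an sp³ carbon with no adjacent C=O → amine.
  CH2OCH2: C–O–C with sp³ carbons on both sides and no adjacent C=O → ether.
  CH(OCOCH3): pendant –OC(=O)CH3: an acyloxy group → ester.
  CH(OH): –OH on an sp³ carbon → alcohol (secondary).
  CH(CONH2): pendant –CONH2: carbonyl C bonded to C and N → amide.
  CH(COOCH3): pendant –COOCH3: carbonyl C bonded to C and –OCH3 → ester.
  CH2COOCH2: –C(=O)–O–C with C on the carbonyl side → ester.
  CH(COOH): pendant –COOH: carbonyl C bonded to C and –OH → carboxylic acid.
  C6H4: para-disubstituted benzene ring → arene.
  CH(CH2NH2): pendant –CH2NH2: N on sp³ C, no adjacent C=O → amine.
  CH(OCH3): pendant –OCH3: C–O–C with sp³ C, no adjacent C=O → ether.
  CH(CN): pendant –C≡N: nitrile.
  COOCH3: –C(=O)OCH3: carbonyl C bonded to C and to –OCH3 → ester (not ketone + ether).
Ester appears at: CH(OCOCH3), CH(COOCH3), CH2COOCH2, COOCH3 → 4.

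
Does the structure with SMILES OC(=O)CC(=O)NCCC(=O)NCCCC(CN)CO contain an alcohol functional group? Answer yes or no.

yes

–COOH: carbonyl C bonded to –OH and C → carboxylic acid (the –OH is not a separate alcohol).
–C(=O)–N– linkage → amide (the N is not an amine).
–C(=O)–N– linkage → amide (the N is not an amine).
pendant –CH2NH2: N on sp³ C, no adjacent C=O → amine.
–OH on an sp³ carbon → alcohol.
The CH2OH segment supplies the alcohol: –OH on an sp³ carbon → alcohol.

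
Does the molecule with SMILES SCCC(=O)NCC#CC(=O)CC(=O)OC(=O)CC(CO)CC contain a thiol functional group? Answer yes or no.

yes

–SH on an sp³ carbon → thiol.
–C(=O)–N– linkage → amide (the N is not an amine).
C≡C triple bond → alkyne.
–C(=O)– with carbon on both sides → ketone.
two acyl groups sharing one oxygen, –C(=O)–O–C(=O)– → anhydride.
pendant –CH2OH on an sp³ backbone C → alcohol.
The HSCH2 segment supplies the thiol: –SH on an sp³ carbon → thiol.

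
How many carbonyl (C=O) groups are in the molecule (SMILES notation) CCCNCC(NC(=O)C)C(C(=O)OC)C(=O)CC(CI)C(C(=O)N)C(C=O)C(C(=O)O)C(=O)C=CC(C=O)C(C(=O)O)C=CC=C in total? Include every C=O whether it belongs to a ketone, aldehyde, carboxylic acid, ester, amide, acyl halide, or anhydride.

9

CH(NHCOCH3): amide, 1 C=O (running total 1).
CH(COOCH3): ester, 1 C=O (running total 2).
CO: ketone, 1 C=O (running total 3).
CH(CONH2): amide, 1 C=O (running total 4).
CH(CHO): aldehyde, 1 C=O (running total 5).
CH(COOH): carboxylic acid, 1 C=O (running total 6).
CO: ketone, 1 C=O (running total 7).
CH(CHO): aldehyde, 1 C=O (running total 8).
CH(COOH): carboxylic acid, 1 C=O (running total 9).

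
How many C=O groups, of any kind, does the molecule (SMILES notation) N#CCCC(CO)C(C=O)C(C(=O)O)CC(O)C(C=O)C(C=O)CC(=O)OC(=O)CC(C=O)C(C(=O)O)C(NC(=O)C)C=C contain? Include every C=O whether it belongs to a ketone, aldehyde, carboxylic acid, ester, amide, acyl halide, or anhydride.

CH(CHO): aldehyde, 1 C=O (running total 1).
CH(COOH): carboxylic acid, 1 C=O (running total 2).
CH(CHO): aldehyde, 1 C=O (running total 3).
CH(CHO): aldehyde, 1 C=O (running total 4).
CH2CO-O-COCH2: anhydride, 2 C=O (running total 6).
CH(CHO): aldehyde, 1 C=O (running total 7).
CH(COOH): carboxylic acid, 1 C=O (running total 8).
CH(NHCOCH3): amide, 1 C=O (running total 9).

9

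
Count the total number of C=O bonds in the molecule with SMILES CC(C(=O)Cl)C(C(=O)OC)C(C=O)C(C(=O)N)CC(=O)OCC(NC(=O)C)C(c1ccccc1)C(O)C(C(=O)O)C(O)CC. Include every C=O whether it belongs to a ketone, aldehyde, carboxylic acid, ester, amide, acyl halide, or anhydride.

CH(COCl): acyl halide, 1 C=O (running total 1).
CH(COOCH3): ester, 1 C=O (running total 2).
CH(CHO): aldehyde, 1 C=O (running total 3).
CH(CONH2): amide, 1 C=O (running total 4).
CH2COOCH2: ester, 1 C=O (running total 5).
CH(NHCOCH3): amide, 1 C=O (running total 6).
CH(COOH): carboxylic acid, 1 C=O (running total 7).

7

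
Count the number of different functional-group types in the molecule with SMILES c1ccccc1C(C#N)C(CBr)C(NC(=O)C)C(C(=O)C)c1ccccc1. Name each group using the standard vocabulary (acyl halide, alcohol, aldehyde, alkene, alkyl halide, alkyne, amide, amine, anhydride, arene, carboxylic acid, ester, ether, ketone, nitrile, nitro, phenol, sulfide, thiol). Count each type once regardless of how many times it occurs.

5

Reading the structure from left to right:
  C6H5: C6H5– phenyl ring → arene.
  CH(CN): pendant –C≡N: nitrile.
  CH(CH2Br): pendant –CH2X: halogen on sp³ carbon → alkyl halide.
  CH(NHCOCH3): pendant –NHC(=O)CH3: N bonded to a carbonyl → amide (not amine).
  CH(COCH3): pendant –COCH3: carbonyl C bonded to two carbons → ketone.
  C6H5: –C6H5 phenyl ring → arene.
Distinct types present: alkyl halide, amide, arene, ketone, nitrile.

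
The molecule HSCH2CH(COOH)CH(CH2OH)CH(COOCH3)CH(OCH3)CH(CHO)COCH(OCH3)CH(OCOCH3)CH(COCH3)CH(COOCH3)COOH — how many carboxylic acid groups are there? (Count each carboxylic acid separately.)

2

Taking each segment in turn:
  HSCH2: –SH on an sp³ carbon → thiol.
  CH(COOH): pendant –COOH: carbonyl C bonded to C and –OH → carboxylic acid.
  CH(CH2OH): pendant –CH2OH on an sp³ backbone C → alcohol.
  CH(COOCH3): pendant –COOCH3: carbonyl C bonded to C and –OCH3 → ester.
  CH(OCH3): pendant –OCH3: C–O–C with sp³ C, no adjacent C=O → ether.
  CH(CHO): pendant –CHO: carbonyl C bonded to C and H → aldehyde.
  CO: –C(=O)– with carbon on both sides → ketone.
  CH(OCH3): pendant –OCH3: C–O–C with sp³ C, no adjacent C=O → ether.
  CH(OCOCH3): pendant –OC(=O)CH3: an acyloxy group → ester.
  CH(COCH3): pendant –COCH3: carbonyl C bonded to two carbons → ketone.
  CH(COOCH3): pendant –COOCH3: carbonyl C bonded to C and –OCH3 → ester.
  COOH: –COOH: carbonyl C bonded to –OH and C → carboxylic acid (the –OH is not a separate alcohol).
Carboxylic acid appears at: CH(COOH), COOH → 2.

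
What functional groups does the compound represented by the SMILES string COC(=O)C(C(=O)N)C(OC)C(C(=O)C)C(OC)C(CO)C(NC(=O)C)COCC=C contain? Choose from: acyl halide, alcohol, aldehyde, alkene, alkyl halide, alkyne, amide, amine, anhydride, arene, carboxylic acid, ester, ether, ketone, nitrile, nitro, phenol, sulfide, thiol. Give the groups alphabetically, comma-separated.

alcohol, alkene, amide, ester, ether, ketone

Working along the chain:
  CH3OOC: CH3O–C(=O)–: carbonyl C bonded to C and to –OCH3 → ester (not ketone + ether).
  CH(CONH2): pendant –CONH2: carbonyl C bonded to C and N → amide.
  CH(OCH3): pendant –OCH3: C–O–C with sp³ C, no adjacent C=O → ether.
  CH(COCH3): pendant –COCH3: carbonyl C bonded to two carbons → ketone.
  CH(OCH3): pendant –OCH3: C–O–C with sp³ C, no adjacent C=O → ether.
  CH(CH2OH): pendant –CH2OH on an sp³ backbone C → alcohol.
  CH(NHCOCH3): pendant –NHC(=O)CH3: N bonded to a carbonyl → amide (not amine).
  CH2OCH2: C–O–C with sp³ carbons on both sides and no adjacent C=O → ether.
  CH=CH2: C=C double bond → alkene.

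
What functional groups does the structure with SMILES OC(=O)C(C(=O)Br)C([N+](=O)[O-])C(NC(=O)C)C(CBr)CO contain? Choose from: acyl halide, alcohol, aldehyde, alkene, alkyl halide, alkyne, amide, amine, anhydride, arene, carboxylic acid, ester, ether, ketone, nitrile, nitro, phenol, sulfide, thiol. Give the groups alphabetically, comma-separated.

Taking each segment in turn:
  HOOC: –COOH: carbonyl C bonded to –OH and C → carboxylic acid (the –OH is not a separate alcohol).
  CH(COBr): pendant –C(=O)X: carbonyl C bonded to C and halogen → acyl halide.
  CH(NO2): –NO2 on an sp³ carbon → nitro (the N=O is not a carbonyl).
  CH(NHCOCH3): pendant –NHC(=O)CH3: N bonded to a carbonyl → amide (not amine).
  CH(CH2Br): pendant –CH2X: halogen on sp³ carbon → alkyl halide.
  CH2OH: –OH on an sp³ carbon → alcohol.

acyl halide, alcohol, alkyl halide, amide, carboxylic acid, nitro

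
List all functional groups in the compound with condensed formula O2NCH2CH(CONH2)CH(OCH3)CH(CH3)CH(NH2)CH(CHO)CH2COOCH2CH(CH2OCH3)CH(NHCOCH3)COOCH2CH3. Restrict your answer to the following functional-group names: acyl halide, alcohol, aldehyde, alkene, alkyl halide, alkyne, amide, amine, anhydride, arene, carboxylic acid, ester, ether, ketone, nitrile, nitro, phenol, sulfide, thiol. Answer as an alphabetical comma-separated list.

Reading the structure from left to right:
  O2NCH2: –NO2 on carbon → nitro group.
  CH(CONH2): pendant –CONH2: carbonyl C bonded to C and N → amide.
  CH(OCH3): pendant –OCH3: C–O–C with sp³ C, no adjacent C=O → ether.
  CH(NH2): –NH2 on an sp³ carbon with no adjacent C=O → amine.
  CH(CHO): pendant –CHO: carbonyl C bonded to C and H → aldehyde.
  CH2COOCH2: –C(=O)–O–C with C on the carbonyl side → ester.
  CH(CH2OCH3): pendant –CH2OCH3: C–O–C linkage → ether.
  CH(NHCOCH3): pendant –NHC(=O)CH3: N bonded to a carbonyl → amide (not amine).
  COOCH2CH3: –C(=O)OCH2CH3: carbonyl C bonded to C and to –OEt → ester.

aldehyde, amide, amine, ester, ether, nitro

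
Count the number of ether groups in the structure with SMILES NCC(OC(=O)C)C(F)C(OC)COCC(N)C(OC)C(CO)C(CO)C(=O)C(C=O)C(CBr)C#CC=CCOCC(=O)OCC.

4

Working along the chain:
  H2NCH2: –NH2 on an sp³ carbon with no adjacent C=O → amine.
  CH(OCOCH3): pendant –OC(=O)CH3: an acyloxy group → ester.
  CH(F): halogen on an sp³ carbon → alkyl halide.
  CH(OCH3): pendant –OCH3: C–O–C with sp³ C, no adjacent C=O → ether.
  CH2OCH2: C–O–C with sp³ carbons on both sides and no adjacent C=O → ether.
  CH(NH2): –NH2 on an sp³ carbon with no adjacent C=O → amine.
  CH(OCH3): pendant –OCH3: C–O–C with sp³ C, no adjacent C=O → ether.
  CH(CH2OH): pendant –CH2OH on an sp³ backbone C → alcohol.
  CH(CH2OH): pendant –CH2OH on an sp³ backbone C → alcohol.
  CO: –C(=O)– with carbon on both sides → ketone.
  CH(CHO): pendant –CHO: carbonyl C bonded to C and H → aldehyde.
  CH(CH2Br): pendant –CH2X: halogen on sp³ carbon → alkyl halide.
  C≡C: C≡C triple bond → alkyne.
  CH=CH: C=C double bond → alkene.
  CH2OCH2: C–O–C with sp³ carbons on both sides and no adjacent C=O → ether.
  COOCH2CH3: –C(=O)OCH2CH3: carbonyl C bonded to C and to –OEt → ester.
Ether appears at: CH(OCH3), CH2OCH2, CH(OCH3), CH2OCH2 → 4.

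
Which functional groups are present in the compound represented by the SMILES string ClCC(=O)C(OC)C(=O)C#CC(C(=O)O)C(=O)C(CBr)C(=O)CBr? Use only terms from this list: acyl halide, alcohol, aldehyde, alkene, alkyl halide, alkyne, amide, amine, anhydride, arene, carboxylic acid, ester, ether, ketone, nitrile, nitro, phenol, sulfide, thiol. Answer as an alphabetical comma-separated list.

Reading the structure from left to right:
  ClCH2: halogen on an sp³ carbon → alkyl halide.
  CO: –C(=O)– with carbon on both sides → ketone.
  CH(OCH3): pendant –OCH3: C–O–C with sp³ C, no adjacent C=O → ether.
  CO: –C(=O)– with carbon on both sides → ketone.
  C≡C: C≡C triple bond → alkyne.
  CH(COOH): pendant –COOH: carbonyl C bonded to C and –OH → carboxylic acid.
  CO: –C(=O)– with carbon on both sides → ketone.
  CH(CH2Br): pendant –CH2X: halogen on sp³ carbon → alkyl halide.
  CO: –C(=O)– with carbon on both sides → ketone.
  CH2Br: halogen on an sp³ carbon → alkyl halide.

alkyl halide, alkyne, carboxylic acid, ether, ketone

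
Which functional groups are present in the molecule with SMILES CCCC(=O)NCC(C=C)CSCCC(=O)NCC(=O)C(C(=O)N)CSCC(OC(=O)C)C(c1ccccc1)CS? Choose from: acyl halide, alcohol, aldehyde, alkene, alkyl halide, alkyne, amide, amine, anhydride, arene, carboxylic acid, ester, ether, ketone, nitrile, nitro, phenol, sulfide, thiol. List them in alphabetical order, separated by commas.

alkene, amide, arene, ester, ketone, sulfide, thiol

Taking each segment in turn:
  CH2CONHCH2: –C(=O)–N– linkage → amide (the N is not an amine).
  CH(CH=CH2): pendant –CH=CH2: C=C double bond → alkene.
  CH2SCH2: C–S–C linkage → sulfide (thioether).
  CH2CONHCH2: –C(=O)–N– linkage → amide (the N is not an amine).
  CO: –C(=O)– with carbon on both sides → ketone.
  CH(CONH2): pendant –CONH2: carbonyl C bonded to C and N → amide.
  CH2SCH2: C–S–C linkage → sulfide (thioether).
  CH(OCOCH3): pendant –OC(=O)CH3: an acyloxy group → ester.
  CH(C6H5): pendant –C6H5: benzene ring → arene.
  CH2SH: –SH on an sp³ carbon → thiol.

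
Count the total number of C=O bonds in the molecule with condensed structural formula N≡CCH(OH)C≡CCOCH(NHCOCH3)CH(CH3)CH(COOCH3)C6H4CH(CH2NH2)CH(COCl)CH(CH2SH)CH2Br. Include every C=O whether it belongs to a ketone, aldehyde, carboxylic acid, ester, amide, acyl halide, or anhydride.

4

CO: ketone, 1 C=O (running total 1).
CH(NHCOCH3): amide, 1 C=O (running total 2).
CH(COOCH3): ester, 1 C=O (running total 3).
CH(COCl): acyl halide, 1 C=O (running total 4).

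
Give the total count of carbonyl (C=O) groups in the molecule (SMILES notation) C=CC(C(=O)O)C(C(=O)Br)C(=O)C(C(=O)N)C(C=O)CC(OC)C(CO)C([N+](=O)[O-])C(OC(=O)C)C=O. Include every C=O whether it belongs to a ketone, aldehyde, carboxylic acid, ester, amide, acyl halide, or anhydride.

7

CH(COOH): carboxylic acid, 1 C=O (running total 1).
CH(COBr): acyl halide, 1 C=O (running total 2).
CO: ketone, 1 C=O (running total 3).
CH(CONH2): amide, 1 C=O (running total 4).
CH(CHO): aldehyde, 1 C=O (running total 5).
CH(OCOCH3): ester, 1 C=O (running total 6).
CHO: aldehyde, 1 C=O (running total 7).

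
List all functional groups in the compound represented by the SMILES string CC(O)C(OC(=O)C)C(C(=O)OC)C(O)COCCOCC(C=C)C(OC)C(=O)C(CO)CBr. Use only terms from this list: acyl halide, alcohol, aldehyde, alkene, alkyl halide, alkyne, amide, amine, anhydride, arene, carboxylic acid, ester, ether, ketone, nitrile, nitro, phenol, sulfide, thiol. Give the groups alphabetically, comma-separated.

–OH on an sp³ carbon → alcohol (secondary).
pendant –OC(=O)CH3: an acyloxy group → ester.
pendant –COOCH3: carbonyl C bonded to C and –OCH3 → ester.
–OH on an sp³ carbon → alcohol (secondary).
C–O–C with sp³ carbons on both sides and no adjacent C=O → ether.
C–O–C with sp³ carbons on both sides and no adjacent C=O → ether.
pendant –CH=CH2: C=C double bond → alkene.
pendant –OCH3: C–O–C with sp³ C, no adjacent C=O → ether.
–C(=O)– with carbon on both sides → ketone.
pendant –CH2OH on an sp³ backbone C → alcohol.
halogen on an sp³ carbon → alkyl halide.

alcohol, alkene, alkyl halide, ester, ether, ketone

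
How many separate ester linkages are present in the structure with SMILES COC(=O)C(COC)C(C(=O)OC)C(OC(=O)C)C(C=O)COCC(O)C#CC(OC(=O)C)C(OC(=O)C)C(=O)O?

CH3O–C(=O)–: carbonyl C bonded to C and to –OCH3 → ester (not ketone + ether).
pendant –CH2OCH3: C–O–C linkage → ether.
pendant –COOCH3: carbonyl C bonded to C and –OCH3 → ester.
pendant –OC(=O)CH3: an acyloxy group → ester.
pendant –CHO: carbonyl C bonded to C and H → aldehyde.
C–O–C with sp³ carbons on both sides and no adjacent C=O → ether.
–OH on an sp³ carbon → alcohol (secondary).
C≡C triple bond → alkyne.
pendant –OC(=O)CH3: an acyloxy group → ester.
pendant –OC(=O)CH3: an acyloxy group → ester.
–COOH: carbonyl C bonded to –OH and C → carboxylic acid (the –OH is not a separate alcohol).
Ester appears at: CH3OOC, CH(COOCH3), CH(OCOCH3), CH(OCOCH3), CH(OCOCH3) → 5.

5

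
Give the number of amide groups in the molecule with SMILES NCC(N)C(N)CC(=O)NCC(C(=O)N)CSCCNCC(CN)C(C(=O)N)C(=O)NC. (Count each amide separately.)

–NH2 on an sp³ carbon with no adjacent C=O → amine.
–NH2 on an sp³ carbon with no adjacent C=O → amine.
–NH2 on an sp³ carbon with no adjacent C=O → amine.
–C(=O)–N– linkage → amide (the N is not an amine).
pendant –CONH2: carbonyl C bonded to C and N → amide.
C–S–C linkage → sulfide (thioether).
C–N–C with sp³ carbons and no adjacent C=O → amine (secondary).
pendant –CH2NH2: N on sp³ C, no adjacent C=O → amine.
pendant –CONH2: carbonyl C bonded to C and N → amide.
–C(=O)NHCH3: carbonyl C bonded to C and to N → amide (the N is not an amine).
Amide appears at: CH2CONHCH2, CH(CONH2), CH(CONH2), CONHCH3 → 4.

4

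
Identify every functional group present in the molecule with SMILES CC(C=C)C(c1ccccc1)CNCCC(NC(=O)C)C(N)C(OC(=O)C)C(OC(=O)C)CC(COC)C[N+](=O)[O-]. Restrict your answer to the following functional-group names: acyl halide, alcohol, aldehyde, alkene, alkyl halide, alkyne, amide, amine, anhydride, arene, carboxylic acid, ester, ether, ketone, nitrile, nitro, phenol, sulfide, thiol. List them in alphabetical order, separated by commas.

pendant –CH=CH2: C=C double bond → alkene.
pendant –C6H5: benzene ring → arene.
C–N–C with sp³ carbons and no adjacent C=O → amine (secondary).
pendant –NHC(=O)CH3: N bonded to a carbonyl → amide (not amine).
–NH2 on an sp³ carbon with no adjacent C=O → amine.
pendant –OC(=O)CH3: an acyloxy group → ester.
pendant –OC(=O)CH3: an acyloxy group → ester.
pendant –CH2OCH3: C–O–C linkage → ether.
–NO2 on carbon → nitro group.

alkene, amide, amine, arene, ester, ether, nitro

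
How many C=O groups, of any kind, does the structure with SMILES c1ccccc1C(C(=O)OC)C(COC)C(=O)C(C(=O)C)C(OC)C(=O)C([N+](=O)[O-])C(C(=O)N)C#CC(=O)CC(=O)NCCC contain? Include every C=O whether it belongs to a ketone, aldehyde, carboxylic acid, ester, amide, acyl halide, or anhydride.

7

CH(COOCH3): ester, 1 C=O (running total 1).
CO: ketone, 1 C=O (running total 2).
CH(COCH3): ketone, 1 C=O (running total 3).
CO: ketone, 1 C=O (running total 4).
CH(CONH2): amide, 1 C=O (running total 5).
CO: ketone, 1 C=O (running total 6).
CH2CONHCH2: amide, 1 C=O (running total 7).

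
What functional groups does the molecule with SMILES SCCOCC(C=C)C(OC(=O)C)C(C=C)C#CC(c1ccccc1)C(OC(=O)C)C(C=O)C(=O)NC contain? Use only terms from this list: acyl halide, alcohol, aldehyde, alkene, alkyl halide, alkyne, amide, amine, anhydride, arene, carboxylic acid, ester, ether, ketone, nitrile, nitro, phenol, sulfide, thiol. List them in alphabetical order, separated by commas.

aldehyde, alkene, alkyne, amide, arene, ester, ether, thiol

–SH on an sp³ carbon → thiol.
C–O–C with sp³ carbons on both sides and no adjacent C=O → ether.
pendant –CH=CH2: C=C double bond → alkene.
pendant –OC(=O)CH3: an acyloxy group → ester.
pendant –CH=CH2: C=C double bond → alkene.
C≡C triple bond → alkyne.
pendant –C6H5: benzene ring → arene.
pendant –OC(=O)CH3: an acyloxy group → ester.
pendant –CHO: carbonyl C bonded to C and H → aldehyde.
–C(=O)NHCH3: carbonyl C bonded to C and to N → amide (the N is not an amine).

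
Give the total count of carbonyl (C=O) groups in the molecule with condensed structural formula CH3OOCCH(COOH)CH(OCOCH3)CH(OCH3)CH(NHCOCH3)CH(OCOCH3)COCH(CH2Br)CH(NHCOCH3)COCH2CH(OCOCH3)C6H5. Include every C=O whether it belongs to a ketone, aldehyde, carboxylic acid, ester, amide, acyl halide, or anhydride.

CH3OOC: ester, 1 C=O (running total 1).
CH(COOH): carboxylic acid, 1 C=O (running total 2).
CH(OCOCH3): ester, 1 C=O (running total 3).
CH(NHCOCH3): amide, 1 C=O (running total 4).
CH(OCOCH3): ester, 1 C=O (running total 5).
CO: ketone, 1 C=O (running total 6).
CH(NHCOCH3): amide, 1 C=O (running total 7).
CO: ketone, 1 C=O (running total 8).
CH(OCOCH3): ester, 1 C=O (running total 9).

9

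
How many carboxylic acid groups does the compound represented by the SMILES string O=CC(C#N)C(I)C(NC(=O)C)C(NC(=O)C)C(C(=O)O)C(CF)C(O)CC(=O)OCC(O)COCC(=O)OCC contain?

Taking each segment in turn:
  OHC: terminal –CHO: carbonyl C bonded to H and C → aldehyde.
  CH(CN): pendant –C≡N: nitrile.
  CH(I): halogen on an sp³ carbon → alkyl halide.
  CH(NHCOCH3): pendant –NHC(=O)CH3: N bonded to a carbonyl → amide (not amine).
  CH(NHCOCH3): pendant –NHC(=O)CH3: N bonded to a carbonyl → amide (not amine).
  CH(COOH): pendant –COOH: carbonyl C bonded to C and –OH → carboxylic acid.
  CH(CH2F): pendant –CH2X: halogen on sp³ carbon → alkyl halide.
  CH(OH): –OH on an sp³ carbon → alcohol (secondary).
  CH2COOCH2: –C(=O)–O–C with C on the carbonyl side → ester.
  CH(OH): –OH on an sp³ carbon → alcohol (secondary).
  CH2OCH2: C–O–C with sp³ carbons on both sides and no adjacent C=O → ether.
  COOCH2CH3: –C(=O)OCH2CH3: carbonyl C bonded to C and to –OEt → ester.
Carboxylic acid appears at: CH(COOH) → 1.

1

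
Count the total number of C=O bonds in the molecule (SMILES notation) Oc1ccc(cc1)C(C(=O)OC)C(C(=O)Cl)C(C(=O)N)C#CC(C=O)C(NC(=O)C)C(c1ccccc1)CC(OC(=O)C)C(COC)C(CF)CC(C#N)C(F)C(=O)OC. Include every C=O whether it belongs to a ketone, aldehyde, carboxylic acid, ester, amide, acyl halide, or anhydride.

CH(COOCH3): ester, 1 C=O (running total 1).
CH(COCl): acyl halide, 1 C=O (running total 2).
CH(CONH2): amide, 1 C=O (running total 3).
CH(CHO): aldehyde, 1 C=O (running total 4).
CH(NHCOCH3): amide, 1 C=O (running total 5).
CH(OCOCH3): ester, 1 C=O (running total 6).
COOCH3: ester, 1 C=O (running total 7).

7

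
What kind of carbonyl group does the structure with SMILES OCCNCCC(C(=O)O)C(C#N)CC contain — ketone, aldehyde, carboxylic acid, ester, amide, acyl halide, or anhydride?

The carbonyl is in the CH(COOH) segment: pendant –COOH: carbonyl C bonded to C and –OH → carboxylic acid.

carboxylic acid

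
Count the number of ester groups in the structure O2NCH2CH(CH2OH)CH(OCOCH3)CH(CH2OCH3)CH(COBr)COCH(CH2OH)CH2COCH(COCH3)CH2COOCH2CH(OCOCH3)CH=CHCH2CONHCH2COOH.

3

–NO2 on carbon → nitro group.
pendant –CH2OH on an sp³ backbone C → alcohol.
pendant –OC(=O)CH3: an acyloxy group → ester.
pendant –CH2OCH3: C–O–C linkage → ether.
pendant –C(=O)X: carbonyl C bonded to C and halogen → acyl halide.
–C(=O)– with carbon on both sides → ketone.
pendant –CH2OH on an sp³ backbone C → alcohol.
–C(=O)– with carbon on both sides → ketone.
pendant –COCH3: carbonyl C bonded to two carbons → ketone.
–C(=O)–O–C with C on the carbonyl side → ester.
pendant –OC(=O)CH3: an acyloxy group → ester.
C=C double bond → alkene.
–C(=O)–N– linkage → amide (the N is not an amine).
–COOH: carbonyl C bonded to –OH and C → carboxylic acid (the –OH is not a separate alcohol).
Ester appears at: CH(OCOCH3), CH2COOCH2, CH(OCOCH3) → 3.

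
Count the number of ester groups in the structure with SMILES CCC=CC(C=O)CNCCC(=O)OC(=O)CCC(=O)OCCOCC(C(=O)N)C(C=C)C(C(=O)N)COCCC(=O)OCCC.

2

Reading the structure from left to right:
  CH=CH: C=C double bond → alkene.
  CH(CHO): pendant –CHO: carbonyl C bonded to C and H → aldehyde.
  CH2NHCH2: C–N–C with sp³ carbons and no adjacent C=O → amine (secondary).
  CH2CO-O-COCH2: two acyl groups sharing one oxygen, –C(=O)–O–C(=O)– → anhydride.
  CH2COOCH2: –C(=O)–O–C with C on the carbonyl side → ester.
  CH2OCH2: C–O–C with sp³ carbons on both sides and no adjacent C=O → ether.
  CH(CONH2): pendant –CONH2: carbonyl C bonded to C and N → amide.
  CH(CH=CH2): pendant –CH=CH2: C=C double bond → alkene.
  CH(CONH2): pendant –CONH2: carbonyl C bonded to C and N → amide.
  CH2OCH2: C–O–C with sp³ carbons on both sides and no adjacent C=O → ether.
  CH2COOCH2: –C(=O)–O–C with C on the carbonyl side → ester.
Ester appears at: CH2COOCH2, CH2COOCH2 → 2.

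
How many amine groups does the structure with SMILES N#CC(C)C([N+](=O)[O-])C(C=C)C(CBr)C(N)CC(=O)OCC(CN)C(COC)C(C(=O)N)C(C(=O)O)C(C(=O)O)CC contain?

Working along the chain:
  N≡C: N≡C–: carbon triple-bonded to nitrogen → nitrile.
  CH(NO2): –NO2 on an sp³ carbon → nitro (the N=O is not a carbonyl).
  CH(CH=CH2): pendant –CH=CH2: C=C double bond → alkene.
  CH(CH2Br): pendant –CH2X: halogen on sp³ carbon → alkyl halide.
  CH(NH2): –NH2 on an sp³ carbon with no adjacent C=O → amine.
  CH2COOCH2: –C(=O)–O–C with C on the carbonyl side → ester.
  CH(CH2NH2): pendant –CH2NH2: N on sp³ C, no adjacent C=O → amine.
  CH(CH2OCH3): pendant –CH2OCH3: C–O–C linkage → ether.
  CH(CONH2): pendant –CONH2: carbonyl C bonded to C and N → amide.
  CH(COOH): pendant –COOH: carbonyl C bonded to C and –OH → carboxylic acid.
  CH(COOH): pendant –COOH: carbonyl C bonded to C and –OH → carboxylic acid.
Amine appears at: CH(NH2), CH(CH2NH2) → 2.

2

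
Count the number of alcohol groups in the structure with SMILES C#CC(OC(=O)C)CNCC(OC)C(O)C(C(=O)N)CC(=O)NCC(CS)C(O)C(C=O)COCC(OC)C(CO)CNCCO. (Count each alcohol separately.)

Taking each segment in turn:
  HC≡C: C≡C triple bond → alkyne.
  CH(OCOCH3): pendant –OC(=O)CH3: an acyloxy group → ester.
  CH2NHCH2: C–N–C with sp³ carbons and no adjacent C=O → amine (secondary).
  CH(OCH3): pendant –OCH3: C–O–C with sp³ C, no adjacent C=O → ether.
  CH(OH): –OH on an sp³ carbon → alcohol (secondary).
  CH(CONH2): pendant –CONH2: carbonyl C bonded to C and N → amide.
  CH2CONHCH2: –C(=O)–N– linkage → amide (the N is not an amine).
  CH(CH2SH): pendant –CH2SH → thiol.
  CH(OH): –OH on an sp³ carbon → alcohol (secondary).
  CH(CHO): pendant –CHO: carbonyl C bonded to C and H → aldehyde.
  CH2OCH2: C–O–C with sp³ carbons on both sides and no adjacent C=O → ether.
  CH(OCH3): pendant –OCH3: C–O–C with sp³ C, no adjacent C=O → ether.
  CH(CH2OH): pendant –CH2OH on an sp³ backbone C → alcohol.
  CH2NHCH2: C–N–C with sp³ carbons and no adjacent C=O → amine (secondary).
  CH2OH: –OH on an sp³ carbon → alcohol.
Alcohol appears at: CH(OH), CH(OH), CH(CH2OH), CH2OH → 4.

4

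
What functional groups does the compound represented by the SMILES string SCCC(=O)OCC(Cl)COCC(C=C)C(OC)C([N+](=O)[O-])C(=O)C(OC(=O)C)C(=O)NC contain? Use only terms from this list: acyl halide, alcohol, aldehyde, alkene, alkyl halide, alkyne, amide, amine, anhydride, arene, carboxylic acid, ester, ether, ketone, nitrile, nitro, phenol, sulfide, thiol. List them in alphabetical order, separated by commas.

–SH on an sp³ carbon → thiol.
–C(=O)–O–C with C on the carbonyl side → ester.
halogen on an sp³ carbon → alkyl halide.
C–O–C with sp³ carbons on both sides and no adjacent C=O → ether.
pendant –CH=CH2: C=C double bond → alkene.
pendant –OCH3: C–O–C with sp³ C, no adjacent C=O → ether.
–NO2 on an sp³ carbon → nitro (the N=O is not a carbonyl).
–C(=O)– with carbon on both sides → ketone.
pendant –OC(=O)CH3: an acyloxy group → ester.
–C(=O)NHCH3: carbonyl C bonded to C and to N → amide (the N is not an amine).

alkene, alkyl halide, amide, ester, ether, ketone, nitro, thiol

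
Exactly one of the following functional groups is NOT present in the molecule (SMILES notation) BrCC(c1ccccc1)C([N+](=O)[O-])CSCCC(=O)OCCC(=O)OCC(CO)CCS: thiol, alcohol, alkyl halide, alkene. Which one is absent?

alkene

thiol: present (CH2SH — –SH on an sp³ carbon → thiol).
alcohol: present (CH(CH2OH) — pendant –CH2OH on an sp³ backbone C → alcohol).
alkyl halide: present (BrCH2 — halogen on an sp³ carbon → alkyl halide).
alkene: absent. In CH(C6H5), the C=C units are part of an aromatic ring, which is an arene, not an isolated alkene.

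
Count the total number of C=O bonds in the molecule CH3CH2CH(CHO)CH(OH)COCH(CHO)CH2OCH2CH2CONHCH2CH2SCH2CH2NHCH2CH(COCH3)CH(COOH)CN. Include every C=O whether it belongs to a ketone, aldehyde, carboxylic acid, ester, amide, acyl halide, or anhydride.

CH(CHO): aldehyde, 1 C=O (running total 1).
CO: ketone, 1 C=O (running total 2).
CH(CHO): aldehyde, 1 C=O (running total 3).
CH2CONHCH2: amide, 1 C=O (running total 4).
CH(COCH3): ketone, 1 C=O (running total 5).
CH(COOH): carboxylic acid, 1 C=O (running total 6).

6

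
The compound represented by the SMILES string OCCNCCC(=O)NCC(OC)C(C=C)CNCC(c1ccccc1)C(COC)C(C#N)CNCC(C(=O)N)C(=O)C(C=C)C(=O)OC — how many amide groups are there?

HO– on an sp³ carbon → alcohol.
C–N–C with sp³ carbons and no adjacent C=O → amine (secondary).
–C(=O)–N– linkage → amide (the N is not an amine).
pendant –OCH3: C–O–C with sp³ C, no adjacent C=O → ether.
pendant –CH=CH2: C=C double bond → alkene.
C–N–C with sp³ carbons and no adjacent C=O → amine (secondary).
pendant –C6H5: benzene ring → arene.
pendant –CH2OCH3: C–O–C linkage → ether.
pendant –C≡N: nitrile.
C–N–C with sp³ carbons and no adjacent C=O → amine (secondary).
pendant –CONH2: carbonyl C bonded to C and N → amide.
–C(=O)– with carbon on both sides → ketone.
pendant –CH=CH2: C=C double bond → alkene.
–C(=O)OCH3: carbonyl C bonded to C and to –OCH3 → ester (not ketone + ether).
Amide appears at: CH2CONHCH2, CH(CONH2) → 2.

2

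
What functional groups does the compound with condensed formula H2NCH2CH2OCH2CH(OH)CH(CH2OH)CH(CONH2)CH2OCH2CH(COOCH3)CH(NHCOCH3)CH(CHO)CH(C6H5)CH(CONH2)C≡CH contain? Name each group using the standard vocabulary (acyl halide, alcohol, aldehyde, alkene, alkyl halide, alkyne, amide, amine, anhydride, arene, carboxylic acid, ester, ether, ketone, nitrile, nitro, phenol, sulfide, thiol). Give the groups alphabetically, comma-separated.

Working along the chain:
  H2NCH2: –NH2 on an sp³ carbon with no adjacent C=O → amine.
  CH2OCH2: C–O–C with sp³ carbons on both sides and no adjacent C=O → ether.
  CH(OH): –OH on an sp³ carbon → alcohol (secondary).
  CH(CH2OH): pendant –CH2OH on an sp³ backbone C → alcohol.
  CH(CONH2): pendant –CONH2: carbonyl C bonded to C and N → amide.
  CH2OCH2: C–O–C with sp³ carbons on both sides and no adjacent C=O → ether.
  CH(COOCH3): pendant –COOCH3: carbonyl C bonded to C and –OCH3 → ester.
  CH(NHCOCH3): pendant –NHC(=O)CH3: N bonded to a carbonyl → amide (not amine).
  CH(CHO): pendant –CHO: carbonyl C bonded to C and H → aldehyde.
  CH(C6H5): pendant –C6H5: benzene ring → arene.
  CH(CONH2): pendant –CONH2: carbonyl C bonded to C and N → amide.
  C≡CH: C≡C triple bond → alkyne.

alcohol, aldehyde, alkyne, amide, amine, arene, ester, ether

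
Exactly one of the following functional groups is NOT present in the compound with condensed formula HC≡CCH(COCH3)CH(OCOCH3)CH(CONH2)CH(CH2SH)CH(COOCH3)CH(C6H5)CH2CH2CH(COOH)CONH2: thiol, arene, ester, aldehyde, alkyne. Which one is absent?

thiol: present (CH(CH2SH) — pendant –CH2SH → thiol).
ester: present (CH(OCOCH3) — pendant –OC(=O)CH3: an acyloxy group → ester).
alkyne: present (HC≡C — C≡C triple bond → alkyne).
arene: present (CH(C6H5) — pendant –C6H5: benzene ring → arene).
aldehyde: absent. In CH(COCH3), the carbonyl carbon is bonded to two carbons, so it is a ketone, not an aldehyde. In CH(COOH), the carbonyl carbon bears –OH, not –H, so it is a carboxylic acid.

aldehyde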